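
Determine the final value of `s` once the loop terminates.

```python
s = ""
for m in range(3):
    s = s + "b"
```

Let's trace through this code step by step.

Initialize: s = ''
Entering loop: for m in range(3):
After iteration 1: m = 0, s = 'b'
After iteration 2: m = 1, s = 'bb'
After iteration 3: m = 2, s = 'bbb'
Loop ends.

Final answer: 'bbb'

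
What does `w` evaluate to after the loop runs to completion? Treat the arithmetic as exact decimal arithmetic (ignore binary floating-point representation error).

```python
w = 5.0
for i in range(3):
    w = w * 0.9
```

Let's trace through this code step by step.

Initialize: w = 5.0
Entering loop: for i in range(3):
After iteration 1: i = 0, w = 4.5
After iteration 2: i = 1, w = 4.05
After iteration 3: i = 2, w = 3.645
Loop ends.

Final answer: 3.645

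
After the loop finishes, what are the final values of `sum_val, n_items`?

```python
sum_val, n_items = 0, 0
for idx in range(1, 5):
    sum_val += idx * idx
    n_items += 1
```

Let's trace through this code step by step.

Initialize: sum_val = 0
Initialize: n_items = 0
Entering loop: for idx in range(1, 5):
After iteration 1: idx = 1, sum_val = 1, n_items = 1
After iteration 2: idx = 2, sum_val = 5, n_items = 2
After iteration 3: idx = 3, sum_val = 14, n_items = 3
After iteration 4: idx = 4, sum_val = 30, n_items = 4
Loop ends.

Final answer: 30, 4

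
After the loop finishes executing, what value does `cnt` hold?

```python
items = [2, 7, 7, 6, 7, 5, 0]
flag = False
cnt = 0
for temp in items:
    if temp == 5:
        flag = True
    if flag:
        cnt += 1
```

Let's trace through this code step by step.

Initialize: items = [2, 7, 7, 6, 7, 5, 0]
Initialize: flag = False
Initialize: cnt = 0
Entering loop: for temp in items:
After iteration 1: temp = 2, flag = False, cnt = 0
After iteration 2: temp = 7, flag = False, cnt = 0
After iteration 3: temp = 7, flag = False, cnt = 0
After iteration 4: temp = 6, flag = False, cnt = 0
After iteration 5: temp = 7, flag = False, cnt = 0
After iteration 6: temp = 5, flag = True, cnt = 1
After iteration 7: temp = 0, flag = True, cnt = 2
Loop ends.

Final answer: 2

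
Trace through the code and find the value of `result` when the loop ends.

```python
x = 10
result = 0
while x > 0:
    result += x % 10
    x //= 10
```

Let's trace through this code step by step.

Initialize: x = 10
Initialize: result = 0
Entering loop: while x > 0:
After iteration 1: x = 1, result = 0
After iteration 2: x = 0, result = 1
Loop ends.

Final answer: 1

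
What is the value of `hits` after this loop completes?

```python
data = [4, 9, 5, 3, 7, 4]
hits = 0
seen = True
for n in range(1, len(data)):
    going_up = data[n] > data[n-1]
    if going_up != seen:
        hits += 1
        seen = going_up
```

Let's trace through this code step by step.

Initialize: data = [4, 9, 5, 3, 7, 4]
Initialize: hits = 0
Initialize: seen = True
Entering loop: for n in range(1, len(data)):
After iteration 1: n = 1, hits = 0, seen = True, going_up = True
After iteration 2: n = 2, hits = 1, seen = False, going_up = False
After iteration 3: n = 3, hits = 1, seen = False, going_up = False
After iteration 4: n = 4, hits = 2, seen = True, going_up = True
After iteration 5: n = 5, hits = 3, seen = False, going_up = False
Loop ends.

Final answer: 3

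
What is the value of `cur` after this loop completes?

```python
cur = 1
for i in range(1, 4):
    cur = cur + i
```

Let's trace through this code step by step.

Initialize: cur = 1
Entering loop: for i in range(1, 4):
After iteration 1: i = 1, cur = 2
After iteration 2: i = 2, cur = 4
After iteration 3: i = 3, cur = 7
Loop ends.

Final answer: 7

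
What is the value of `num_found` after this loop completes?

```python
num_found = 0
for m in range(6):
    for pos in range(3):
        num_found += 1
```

Let's trace through this code step by step.

Initialize: num_found = 0
Entering loop: for m in range(6):
After iteration 1: m = 0, num_found = 3
After iteration 2: m = 1, num_found = 6
After iteration 3: m = 2, num_found = 9
After iteration 4: m = 3, num_found = 12
After iteration 5: m = 4, num_found = 15
After iteration 6: m = 5, num_found = 18
Loop ends.

Final answer: 18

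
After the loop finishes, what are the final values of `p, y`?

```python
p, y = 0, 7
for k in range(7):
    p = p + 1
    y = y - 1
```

Let's trace through this code step by step.

Initialize: p = 0
Initialize: y = 7
Entering loop: for k in range(7):
After iteration 1: k = 0, p = 1, y = 6
After iteration 2: k = 1, p = 2, y = 5
After iteration 3: k = 2, p = 3, y = 4
After iteration 4: k = 3, p = 4, y = 3
After iteration 5: k = 4, p = 5, y = 2
After iteration 6: k = 5, p = 6, y = 1
After iteration 7: k = 6, p = 7, y = 0
Loop ends.

Final answer: 7, 0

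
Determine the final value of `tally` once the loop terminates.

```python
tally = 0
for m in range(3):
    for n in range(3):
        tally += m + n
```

Let's trace through this code step by step.

Initialize: tally = 0
Entering loop: for m in range(3):
After iteration 1: m = 0, tally = 3
After iteration 2: m = 1, tally = 9
After iteration 3: m = 2, tally = 18
Loop ends.

Final answer: 18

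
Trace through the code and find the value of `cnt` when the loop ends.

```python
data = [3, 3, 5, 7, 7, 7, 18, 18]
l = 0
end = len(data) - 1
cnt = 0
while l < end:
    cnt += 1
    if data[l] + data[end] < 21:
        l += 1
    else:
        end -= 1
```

Let's trace through this code step by step.

Initialize: data = [3, 3, 5, 7, 7, 7, 18, 18]
Initialize: l = 0
Initialize: end = 7
Initialize: cnt = 0
Entering loop: while l < end:
After iteration 1: l = 0, end = 6, cnt = 1
After iteration 2: l = 0, end = 5, cnt = 2
After iteration 3: l = 1, end = 5, cnt = 3
After iteration 4: l = 2, end = 5, cnt = 4
After iteration 5: l = 3, end = 5, cnt = 5
After iteration 6: l = 4, end = 5, cnt = 6
After iteration 7: l = 5, end = 5, cnt = 7
Loop ends.

Final answer: 7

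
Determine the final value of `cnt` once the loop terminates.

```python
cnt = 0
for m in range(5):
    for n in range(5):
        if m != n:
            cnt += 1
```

Let's trace through this code step by step.

Initialize: cnt = 0
Entering loop: for m in range(5):
After iteration 1: m = 0, cnt = 4
After iteration 2: m = 1, cnt = 8
After iteration 3: m = 2, cnt = 12
After iteration 4: m = 3, cnt = 16
After iteration 5: m = 4, cnt = 20
Loop ends.

Final answer: 20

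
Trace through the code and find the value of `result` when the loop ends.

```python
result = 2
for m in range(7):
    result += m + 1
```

Let's trace through this code step by step.

Initialize: result = 2
Entering loop: for m in range(7):
After iteration 1: m = 0, result = 3
After iteration 2: m = 1, result = 5
After iteration 3: m = 2, result = 8
After iteration 4: m = 3, result = 12
After iteration 5: m = 4, result = 17
After iteration 6: m = 5, result = 23
After iteration 7: m = 6, result = 30
Loop ends.

Final answer: 30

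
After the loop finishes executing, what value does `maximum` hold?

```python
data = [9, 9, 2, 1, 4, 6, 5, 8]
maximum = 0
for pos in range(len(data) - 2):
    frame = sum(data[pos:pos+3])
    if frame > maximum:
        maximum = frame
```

Let's trace through this code step by step.

Initialize: data = [9, 9, 2, 1, 4, 6, 5, 8]
Initialize: maximum = 0
Entering loop: for pos in range(len(data) - 2):
After iteration 1: pos = 0, maximum = 20, frame = 20
After iteration 2: pos = 1, maximum = 20, frame = 12
After iteration 3: pos = 2, maximum = 20, frame = 7
After iteration 4: pos = 3, maximum = 20, frame = 11
After iteration 5: pos = 4, maximum = 20, frame = 15
After iteration 6: pos = 5, maximum = 20, frame = 19
Loop ends.

Final answer: 20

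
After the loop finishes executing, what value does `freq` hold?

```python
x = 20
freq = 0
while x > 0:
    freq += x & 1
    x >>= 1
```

Let's trace through this code step by step.

Initialize: x = 20
Initialize: freq = 0
Entering loop: while x > 0:
After iteration 1: x = 10, freq = 0
After iteration 2: x = 5, freq = 0
After iteration 3: x = 2, freq = 1
After iteration 4: x = 1, freq = 1
After iteration 5: x = 0, freq = 2
Loop ends.

Final answer: 2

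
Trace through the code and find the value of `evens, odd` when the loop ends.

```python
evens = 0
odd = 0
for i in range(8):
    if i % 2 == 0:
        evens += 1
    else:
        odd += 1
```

Let's trace through this code step by step.

Initialize: evens = 0
Initialize: odd = 0
Entering loop: for i in range(8):
After iteration 1: i = 0, evens = 1, odd = 0
After iteration 2: i = 1, evens = 1, odd = 1
After iteration 3: i = 2, evens = 2, odd = 1
After iteration 4: i = 3, evens = 2, odd = 2
After iteration 5: i = 4, evens = 3, odd = 2
After iteration 6: i = 5, evens = 3, odd = 3
After iteration 7: i = 6, evens = 4, odd = 3
After iteration 8: i = 7, evens = 4, odd = 4
Loop ends.

Final answer: 4, 4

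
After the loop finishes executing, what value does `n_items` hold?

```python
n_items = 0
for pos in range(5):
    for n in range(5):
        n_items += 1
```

Let's trace through this code step by step.

Initialize: n_items = 0
Entering loop: for pos in range(5):
After iteration 1: pos = 0, n_items = 5
After iteration 2: pos = 1, n_items = 10
After iteration 3: pos = 2, n_items = 15
After iteration 4: pos = 3, n_items = 20
After iteration 5: pos = 4, n_items = 25
Loop ends.

Final answer: 25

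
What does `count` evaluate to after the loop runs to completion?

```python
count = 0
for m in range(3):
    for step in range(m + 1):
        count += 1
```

Let's trace through this code step by step.

Initialize: count = 0
Entering loop: for m in range(3):
After iteration 1: m = 0, count = 1, step = 0
After iteration 2: m = 1, count = 3, step = 1
After iteration 3: m = 2, count = 6, step = 2
Loop ends.

Final answer: 6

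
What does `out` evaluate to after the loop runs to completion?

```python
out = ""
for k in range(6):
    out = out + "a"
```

Let's trace through this code step by step.

Initialize: out = ''
Entering loop: for k in range(6):
After iteration 1: k = 0, out = 'a'
After iteration 2: k = 1, out = 'aa'
After iteration 3: k = 2, out = 'aaa'
After iteration 4: k = 3, out = 'aaaa'
After iteration 5: k = 4, out = 'aaaaa'
After iteration 6: k = 5, out = 'aaaaaa'
Loop ends.

Final answer: 'aaaaaa'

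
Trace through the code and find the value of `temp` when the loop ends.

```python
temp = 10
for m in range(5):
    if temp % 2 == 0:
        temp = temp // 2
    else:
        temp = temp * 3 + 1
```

Let's trace through this code step by step.

Initialize: temp = 10
Entering loop: for m in range(5):
After iteration 1: m = 0, temp = 5
After iteration 2: m = 1, temp = 16
After iteration 3: m = 2, temp = 8
After iteration 4: m = 3, temp = 4
After iteration 5: m = 4, temp = 2
Loop ends.

Final answer: 2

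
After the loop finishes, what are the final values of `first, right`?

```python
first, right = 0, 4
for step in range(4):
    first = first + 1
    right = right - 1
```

Let's trace through this code step by step.

Initialize: first = 0
Initialize: right = 4
Entering loop: for step in range(4):
After iteration 1: step = 0, first = 1, right = 3
After iteration 2: step = 1, first = 2, right = 2
After iteration 3: step = 2, first = 3, right = 1
After iteration 4: step = 3, first = 4, right = 0
Loop ends.

Final answer: 4, 0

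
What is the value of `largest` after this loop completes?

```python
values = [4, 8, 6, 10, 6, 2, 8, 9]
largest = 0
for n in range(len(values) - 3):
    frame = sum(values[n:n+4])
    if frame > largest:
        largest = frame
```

Let's trace through this code step by step.

Initialize: values = [4, 8, 6, 10, 6, 2, 8, 9]
Initialize: largest = 0
Entering loop: for n in range(len(values) - 3):
After iteration 1: n = 0, largest = 28, frame = 28
After iteration 2: n = 1, largest = 30, frame = 30
After iteration 3: n = 2, largest = 30, frame = 24
After iteration 4: n = 3, largest = 30, frame = 26
After iteration 5: n = 4, largest = 30, frame = 25
Loop ends.

Final answer: 30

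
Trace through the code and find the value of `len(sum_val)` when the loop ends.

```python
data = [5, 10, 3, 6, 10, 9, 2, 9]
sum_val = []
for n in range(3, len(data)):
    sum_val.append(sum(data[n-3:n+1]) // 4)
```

Let's trace through this code step by step.

Initialize: data = [5, 10, 3, 6, 10, 9, 2, 9]
Initialize: sum_val = []
Entering loop: for n in range(3, len(data)):
After iteration 1: n = 3, sum_val = [6]
After iteration 2: n = 4, sum_val = [6, 7]
After iteration 3: n = 5, sum_val = [6, 7, 7]
After iteration 4: n = 6, sum_val = [6, 7, 7, 6]
After iteration 5: n = 7, sum_val = [6, 7, 7, 6, 7]
Loop ends.
len(sum_val) = 5

Final answer: 5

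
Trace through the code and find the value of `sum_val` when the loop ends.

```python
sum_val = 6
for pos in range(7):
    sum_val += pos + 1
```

Let's trace through this code step by step.

Initialize: sum_val = 6
Entering loop: for pos in range(7):
After iteration 1: pos = 0, sum_val = 7
After iteration 2: pos = 1, sum_val = 9
After iteration 3: pos = 2, sum_val = 12
After iteration 4: pos = 3, sum_val = 16
After iteration 5: pos = 4, sum_val = 21
After iteration 6: pos = 5, sum_val = 27
After iteration 7: pos = 6, sum_val = 34
Loop ends.

Final answer: 34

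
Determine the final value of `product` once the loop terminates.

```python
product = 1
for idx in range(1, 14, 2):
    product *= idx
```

Let's trace through this code step by step.

Initialize: product = 1
Entering loop: for idx in range(1, 14, 2):
After iteration 1: idx = 1, product = 1
After iteration 2: idx = 3, product = 3
After iteration 3: idx = 5, product = 15
After iteration 4: idx = 7, product = 105
After iteration 5: idx = 9, product = 945
After iteration 6: idx = 11, product = 10395
After iteration 7: idx = 13, product = 135135
Loop ends.

Final answer: 135135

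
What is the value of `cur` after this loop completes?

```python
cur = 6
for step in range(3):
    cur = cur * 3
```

Let's trace through this code step by step.

Initialize: cur = 6
Entering loop: for step in range(3):
After iteration 1: step = 0, cur = 18
After iteration 2: step = 1, cur = 54
After iteration 3: step = 2, cur = 162
Loop ends.

Final answer: 162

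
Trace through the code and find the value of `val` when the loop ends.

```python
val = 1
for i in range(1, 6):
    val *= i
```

Let's trace through this code step by step.

Initialize: val = 1
Entering loop: for i in range(1, 6):
After iteration 1: i = 1, val = 1
After iteration 2: i = 2, val = 2
After iteration 3: i = 3, val = 6
After iteration 4: i = 4, val = 24
After iteration 5: i = 5, val = 120
Loop ends.

Final answer: 120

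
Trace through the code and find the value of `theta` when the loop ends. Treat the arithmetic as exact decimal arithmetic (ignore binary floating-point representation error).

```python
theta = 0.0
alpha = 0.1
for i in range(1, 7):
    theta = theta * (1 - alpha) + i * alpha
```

Let's trace through this code step by step.

Initialize: theta = 0.0
Initialize: alpha = 0.1
Entering loop: for i in range(1, 7):
After iteration 1: i = 1, theta = 0.1
After iteration 2: i = 2, theta = 0.29
After iteration 3: i = 3, theta = 0.561
After iteration 4: i = 4, theta = 0.9049
After iteration 5: i = 5, theta = 1.31441
After iteration 6: i = 6, theta = 1.782969
Loop ends.

Final answer: 1.782969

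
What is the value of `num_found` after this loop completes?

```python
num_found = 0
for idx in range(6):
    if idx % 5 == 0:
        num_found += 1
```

Let's trace through this code step by step.

Initialize: num_found = 0
Entering loop: for idx in range(6):
After iteration 1: idx = 0, num_found = 1
After iteration 2: idx = 1, num_found = 1
After iteration 3: idx = 2, num_found = 1
After iteration 4: idx = 3, num_found = 1
After iteration 5: idx = 4, num_found = 1
After iteration 6: idx = 5, num_found = 2
Loop ends.

Final answer: 2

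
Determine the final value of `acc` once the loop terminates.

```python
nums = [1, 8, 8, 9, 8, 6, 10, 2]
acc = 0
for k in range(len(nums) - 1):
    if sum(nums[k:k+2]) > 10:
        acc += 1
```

Let's trace through this code step by step.

Initialize: nums = [1, 8, 8, 9, 8, 6, 10, 2]
Initialize: acc = 0
Entering loop: for k in range(len(nums) - 1):
After iteration 1: k = 0, acc = 0
After iteration 2: k = 1, acc = 1
After iteration 3: k = 2, acc = 2
After iteration 4: k = 3, acc = 3
After iteration 5: k = 4, acc = 4
After iteration 6: k = 5, acc = 5
After iteration 7: k = 6, acc = 6
Loop ends.

Final answer: 6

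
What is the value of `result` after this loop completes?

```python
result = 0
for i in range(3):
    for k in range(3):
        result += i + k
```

Let's trace through this code step by step.

Initialize: result = 0
Entering loop: for i in range(3):
After iteration 1: i = 0, result = 3
After iteration 2: i = 1, result = 9
After iteration 3: i = 2, result = 18
Loop ends.

Final answer: 18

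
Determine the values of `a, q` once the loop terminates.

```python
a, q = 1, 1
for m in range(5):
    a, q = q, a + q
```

Let's trace through this code step by step.

Initialize: a = 1
Initialize: q = 1
Entering loop: for m in range(5):
After iteration 1: m = 0, a = 1, q = 2
After iteration 2: m = 1, a = 2, q = 3
After iteration 3: m = 2, a = 3, q = 5
After iteration 4: m = 3, a = 5, q = 8
After iteration 5: m = 4, a = 8, q = 13
Loop ends.

Final answer: 8, 13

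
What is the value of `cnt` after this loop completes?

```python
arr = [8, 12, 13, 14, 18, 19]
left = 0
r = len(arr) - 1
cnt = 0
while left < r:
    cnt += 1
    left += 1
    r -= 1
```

Let's trace through this code step by step.

Initialize: arr = [8, 12, 13, 14, 18, 19]
Initialize: left = 0
Initialize: r = 5
Initialize: cnt = 0
Entering loop: while left < r:
After iteration 1: left = 1, r = 4, cnt = 1
After iteration 2: left = 2, r = 3, cnt = 2
After iteration 3: left = 3, r = 2, cnt = 3
Loop ends.

Final answer: 3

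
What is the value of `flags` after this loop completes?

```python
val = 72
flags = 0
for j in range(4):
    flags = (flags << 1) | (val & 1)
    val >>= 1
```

Let's trace through this code step by step.

Initialize: val = 72
Initialize: flags = 0
Entering loop: for j in range(4):
After iteration 1: j = 0, val = 36, flags = 0
After iteration 2: j = 1, val = 18, flags = 0
After iteration 3: j = 2, val = 9, flags = 0
After iteration 4: j = 3, val = 4, flags = 1
Loop ends.

Final answer: 1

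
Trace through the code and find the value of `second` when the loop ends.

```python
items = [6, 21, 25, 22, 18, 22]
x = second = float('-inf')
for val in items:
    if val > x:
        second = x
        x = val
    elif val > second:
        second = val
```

Let's trace through this code step by step.

Initialize: items = [6, 21, 25, 22, 18, 22]
Initialize: x = -inf
Initialize: second = -inf
Entering loop: for val in items:
After iteration 1: val = 6, x = 6, second = -inf
After iteration 2: val = 21, x = 21, second = 6
After iteration 3: val = 25, x = 25, second = 21
After iteration 4: val = 22, x = 25, second = 22
After iteration 5: val = 18, x = 25, second = 22
After iteration 6: val = 22, x = 25, second = 22
Loop ends.

Final answer: 22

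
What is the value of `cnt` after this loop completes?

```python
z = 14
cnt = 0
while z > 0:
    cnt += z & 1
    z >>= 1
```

Let's trace through this code step by step.

Initialize: z = 14
Initialize: cnt = 0
Entering loop: while z > 0:
After iteration 1: z = 7, cnt = 0
After iteration 2: z = 3, cnt = 1
After iteration 3: z = 1, cnt = 2
After iteration 4: z = 0, cnt = 3
Loop ends.

Final answer: 3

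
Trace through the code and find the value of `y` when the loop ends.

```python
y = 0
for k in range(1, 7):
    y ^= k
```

Let's trace through this code step by step.

Initialize: y = 0
Entering loop: for k in range(1, 7):
After iteration 1: k = 1, y = 1
After iteration 2: k = 2, y = 3
After iteration 3: k = 3, y = 0
After iteration 4: k = 4, y = 4
After iteration 5: k = 5, y = 1
After iteration 6: k = 6, y = 7
Loop ends.

Final answer: 7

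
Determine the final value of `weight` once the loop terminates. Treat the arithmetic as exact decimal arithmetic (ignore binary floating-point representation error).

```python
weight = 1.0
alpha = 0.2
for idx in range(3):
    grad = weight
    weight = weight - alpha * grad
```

Let's trace through this code step by step.

Initialize: weight = 1.0
Initialize: alpha = 0.2
Entering loop: for idx in range(3):
After iteration 1: idx = 0, weight = 0.8, grad = 1.0
After iteration 2: idx = 1, weight = 0.64, grad = 0.8
After iteration 3: idx = 2, weight = 0.512, grad = 0.64
Loop ends.

Final answer: 0.512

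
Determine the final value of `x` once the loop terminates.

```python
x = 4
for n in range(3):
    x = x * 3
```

Let's trace through this code step by step.

Initialize: x = 4
Entering loop: for n in range(3):
After iteration 1: n = 0, x = 12
After iteration 2: n = 1, x = 36
After iteration 3: n = 2, x = 108
Loop ends.

Final answer: 108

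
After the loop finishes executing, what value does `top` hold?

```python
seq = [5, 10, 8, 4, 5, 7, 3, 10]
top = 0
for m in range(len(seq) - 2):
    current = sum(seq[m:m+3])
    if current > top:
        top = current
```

Let's trace through this code step by step.

Initialize: seq = [5, 10, 8, 4, 5, 7, 3, 10]
Initialize: top = 0
Entering loop: for m in range(len(seq) - 2):
After iteration 1: m = 0, top = 23, current = 23
After iteration 2: m = 1, top = 23, current = 22
After iteration 3: m = 2, top = 23, current = 17
After iteration 4: m = 3, top = 23, current = 16
After iteration 5: m = 4, top = 23, current = 15
After iteration 6: m = 5, top = 23, current = 20
Loop ends.

Final answer: 23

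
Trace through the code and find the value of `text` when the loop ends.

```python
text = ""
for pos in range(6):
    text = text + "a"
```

Let's trace through this code step by step.

Initialize: text = ''
Entering loop: for pos in range(6):
After iteration 1: pos = 0, text = 'a'
After iteration 2: pos = 1, text = 'aa'
After iteration 3: pos = 2, text = 'aaa'
After iteration 4: pos = 3, text = 'aaaa'
After iteration 5: pos = 4, text = 'aaaaa'
After iteration 6: pos = 5, text = 'aaaaaa'
Loop ends.

Final answer: 'aaaaaa'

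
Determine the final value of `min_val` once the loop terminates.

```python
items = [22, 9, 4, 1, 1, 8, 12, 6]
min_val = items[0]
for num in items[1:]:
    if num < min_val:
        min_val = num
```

Let's trace through this code step by step.

Initialize: items = [22, 9, 4, 1, 1, 8, 12, 6]
Initialize: min_val = 22
Entering loop: for num in items[1:]:
After iteration 1: num = 9, min_val = 9
After iteration 2: num = 4, min_val = 4
After iteration 3: num = 1, min_val = 1
After iteration 4: num = 1, min_val = 1
After iteration 5: num = 8, min_val = 1
After iteration 6: num = 12, min_val = 1
After iteration 7: num = 6, min_val = 1
Loop ends.

Final answer: 1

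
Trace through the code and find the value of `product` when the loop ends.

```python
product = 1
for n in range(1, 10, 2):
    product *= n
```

Let's trace through this code step by step.

Initialize: product = 1
Entering loop: for n in range(1, 10, 2):
After iteration 1: n = 1, product = 1
After iteration 2: n = 3, product = 3
After iteration 3: n = 5, product = 15
After iteration 4: n = 7, product = 105
After iteration 5: n = 9, product = 945
Loop ends.

Final answer: 945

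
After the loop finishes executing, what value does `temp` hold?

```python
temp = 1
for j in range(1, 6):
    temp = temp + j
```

Let's trace through this code step by step.

Initialize: temp = 1
Entering loop: for j in range(1, 6):
After iteration 1: j = 1, temp = 2
After iteration 2: j = 2, temp = 4
After iteration 3: j = 3, temp = 7
After iteration 4: j = 4, temp = 11
After iteration 5: j = 5, temp = 16
Loop ends.

Final answer: 16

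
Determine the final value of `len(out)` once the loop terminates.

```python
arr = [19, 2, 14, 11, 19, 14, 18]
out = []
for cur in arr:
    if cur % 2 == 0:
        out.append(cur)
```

Let's trace through this code step by step.

Initialize: arr = [19, 2, 14, 11, 19, 14, 18]
Initialize: out = []
Entering loop: for cur in arr:
After iteration 1: cur = 19, out = []
After iteration 2: cur = 2, out = [2]
After iteration 3: cur = 14, out = [2, 14]
After iteration 4: cur = 11, out = [2, 14]
After iteration 5: cur = 19, out = [2, 14]
After iteration 6: cur = 14, out = [2, 14, 14]
After iteration 7: cur = 18, out = [2, 14, 14, 18]
Loop ends.
len(out) = 4

Final answer: 4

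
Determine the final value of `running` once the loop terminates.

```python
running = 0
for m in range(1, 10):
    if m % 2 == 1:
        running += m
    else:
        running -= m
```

Let's trace through this code step by step.

Initialize: running = 0
Entering loop: for m in range(1, 10):
After iteration 1: m = 1, running = 1
After iteration 2: m = 2, running = -1
After iteration 3: m = 3, running = 2
After iteration 4: m = 4, running = -2
After iteration 5: m = 5, running = 3
After iteration 6: m = 6, running = -3
After iteration 7: m = 7, running = 4
After iteration 8: m = 8, running = -4
After iteration 9: m = 9, running = 5
Loop ends.

Final answer: 5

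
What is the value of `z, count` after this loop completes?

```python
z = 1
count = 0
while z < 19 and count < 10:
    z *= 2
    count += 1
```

Let's trace through this code step by step.

Initialize: z = 1
Initialize: count = 0
Entering loop: while z < 19 and count < 10:
After iteration 1: z = 2, count = 1
After iteration 2: z = 4, count = 2
After iteration 3: z = 8, count = 3
After iteration 4: z = 16, count = 4
After iteration 5: z = 32, count = 5
Loop ends.

Final answer: 32, 5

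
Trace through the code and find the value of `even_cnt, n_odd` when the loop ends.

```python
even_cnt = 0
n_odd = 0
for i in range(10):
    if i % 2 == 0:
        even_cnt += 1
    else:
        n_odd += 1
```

Let's trace through this code step by step.

Initialize: even_cnt = 0
Initialize: n_odd = 0
Entering loop: for i in range(10):
After iteration 1: i = 0, even_cnt = 1, n_odd = 0
After iteration 2: i = 1, even_cnt = 1, n_odd = 1
After iteration 3: i = 2, even_cnt = 2, n_odd = 1
After iteration 4: i = 3, even_cnt = 2, n_odd = 2
After iteration 5: i = 4, even_cnt = 3, n_odd = 2
After iteration 6: i = 5, even_cnt = 3, n_odd = 3
After iteration 7: i = 6, even_cnt = 4, n_odd = 3
After iteration 8: i = 7, even_cnt = 4, n_odd = 4
After iteration 9: i = 8, even_cnt = 5, n_odd = 4
After iteration 10: i = 9, even_cnt = 5, n_odd = 5
Loop ends.

Final answer: 5, 5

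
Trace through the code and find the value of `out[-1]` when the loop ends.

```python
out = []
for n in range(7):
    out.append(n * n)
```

Let's trace through this code step by step.

Initialize: out = []
Entering loop: for n in range(7):
After iteration 1: n = 0, out = [0]
After iteration 2: n = 1, out = [0, 1]
After iteration 3: n = 2, out = [0, 1, 4]
After iteration 4: n = 3, out = [0, 1, 4, 9]
After iteration 5: n = 4, out = [0, 1, 4, 9, 16]
After iteration 6: n = 5, out = [0, 1, 4, 9, 16, 25]
After iteration 7: n = 6, out = [0, 1, 4, 9, 16, 25, 36]
Loop ends.
out[-1] = 36

Final answer: 36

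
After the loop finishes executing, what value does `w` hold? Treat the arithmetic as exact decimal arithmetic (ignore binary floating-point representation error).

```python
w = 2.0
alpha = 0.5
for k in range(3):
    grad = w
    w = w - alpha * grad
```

Let's trace through this code step by step.

Initialize: w = 2.0
Initialize: alpha = 0.5
Entering loop: for k in range(3):
After iteration 1: k = 0, w = 1.0, grad = 2.0
After iteration 2: k = 1, w = 0.5, grad = 1.0
After iteration 3: k = 2, w = 0.25, grad = 0.5
Loop ends.

Final answer: 0.25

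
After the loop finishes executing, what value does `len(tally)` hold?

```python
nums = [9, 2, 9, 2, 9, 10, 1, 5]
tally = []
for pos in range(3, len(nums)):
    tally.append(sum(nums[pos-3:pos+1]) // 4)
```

Let's trace through this code step by step.

Initialize: nums = [9, 2, 9, 2, 9, 10, 1, 5]
Initialize: tally = []
Entering loop: for pos in range(3, len(nums)):
After iteration 1: pos = 3, tally = [5]
After iteration 2: pos = 4, tally = [5, 5]
After iteration 3: pos = 5, tally = [5, 5, 7]
After iteration 4: pos = 6, tally = [5, 5, 7, 5]
After iteration 5: pos = 7, tally = [5, 5, 7, 5, 6]
Loop ends.
len(tally) = 5

Final answer: 5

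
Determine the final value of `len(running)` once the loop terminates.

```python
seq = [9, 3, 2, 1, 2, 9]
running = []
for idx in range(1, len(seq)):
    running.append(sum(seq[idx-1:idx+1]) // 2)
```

Let's trace through this code step by step.

Initialize: seq = [9, 3, 2, 1, 2, 9]
Initialize: running = []
Entering loop: for idx in range(1, len(seq)):
After iteration 1: idx = 1, running = [6]
After iteration 2: idx = 2, running = [6, 2]
After iteration 3: idx = 3, running = [6, 2, 1]
After iteration 4: idx = 4, running = [6, 2, 1, 1]
After iteration 5: idx = 5, running = [6, 2, 1, 1, 5]
Loop ends.
len(running) = 5

Final answer: 5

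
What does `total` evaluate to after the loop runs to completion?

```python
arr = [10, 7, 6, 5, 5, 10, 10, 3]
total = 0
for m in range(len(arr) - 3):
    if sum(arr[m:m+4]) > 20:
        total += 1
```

Let's trace through this code step by step.

Initialize: arr = [10, 7, 6, 5, 5, 10, 10, 3]
Initialize: total = 0
Entering loop: for m in range(len(arr) - 3):
After iteration 1: m = 0, total = 1
After iteration 2: m = 1, total = 2
After iteration 3: m = 2, total = 3
After iteration 4: m = 3, total = 4
After iteration 5: m = 4, total = 5
Loop ends.

Final answer: 5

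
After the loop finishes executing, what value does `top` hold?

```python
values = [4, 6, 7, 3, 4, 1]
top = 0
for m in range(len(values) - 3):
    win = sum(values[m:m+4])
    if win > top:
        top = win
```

Let's trace through this code step by step.

Initialize: values = [4, 6, 7, 3, 4, 1]
Initialize: top = 0
Entering loop: for m in range(len(values) - 3):
After iteration 1: m = 0, top = 20, win = 20
After iteration 2: m = 1, top = 20, win = 20
After iteration 3: m = 2, top = 20, win = 15
Loop ends.

Final answer: 20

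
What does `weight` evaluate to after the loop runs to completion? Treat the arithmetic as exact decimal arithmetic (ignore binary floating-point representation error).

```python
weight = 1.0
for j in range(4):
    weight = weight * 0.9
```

Let's trace through this code step by step.

Initialize: weight = 1.0
Entering loop: for j in range(4):
After iteration 1: j = 0, weight = 0.9
After iteration 2: j = 1, weight = 0.81
After iteration 3: j = 2, weight = 0.729
After iteration 4: j = 3, weight = 0.6561
Loop ends.

Final answer: 0.6561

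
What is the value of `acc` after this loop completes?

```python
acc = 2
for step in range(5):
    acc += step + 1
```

Let's trace through this code step by step.

Initialize: acc = 2
Entering loop: for step in range(5):
After iteration 1: step = 0, acc = 3
After iteration 2: step = 1, acc = 5
After iteration 3: step = 2, acc = 8
After iteration 4: step = 3, acc = 12
After iteration 5: step = 4, acc = 17
Loop ends.

Final answer: 17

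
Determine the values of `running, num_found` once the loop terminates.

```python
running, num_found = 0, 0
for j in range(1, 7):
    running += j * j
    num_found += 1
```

Let's trace through this code step by step.

Initialize: running = 0
Initialize: num_found = 0
Entering loop: for j in range(1, 7):
After iteration 1: j = 1, running = 1, num_found = 1
After iteration 2: j = 2, running = 5, num_found = 2
After iteration 3: j = 3, running = 14, num_found = 3
After iteration 4: j = 4, running = 30, num_found = 4
After iteration 5: j = 5, running = 55, num_found = 5
After iteration 6: j = 6, running = 91, num_found = 6
Loop ends.

Final answer: 91, 6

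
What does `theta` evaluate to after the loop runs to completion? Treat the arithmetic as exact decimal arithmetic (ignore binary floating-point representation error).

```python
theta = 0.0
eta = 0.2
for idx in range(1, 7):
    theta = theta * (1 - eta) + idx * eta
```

Let's trace through this code step by step.

Initialize: theta = 0.0
Initialize: eta = 0.2
Entering loop: for idx in range(1, 7):
After iteration 1: idx = 1, theta = 0.2
After iteration 2: idx = 2, theta = 0.56
After iteration 3: idx = 3, theta = 1.048
After iteration 4: idx = 4, theta = 1.6384
After iteration 5: idx = 5, theta = 2.31072
After iteration 6: idx = 6, theta = 3.048576
Loop ends.

Final answer: 3.048576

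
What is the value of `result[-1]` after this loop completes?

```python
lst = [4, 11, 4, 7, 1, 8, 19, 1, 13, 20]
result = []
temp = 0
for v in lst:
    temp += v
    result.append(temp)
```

Let's trace through this code step by step.

Initialize: lst = [4, 11, 4, 7, 1, 8, 19, 1, 13, 20]
Initialize: result = []
Initialize: temp = 0
Entering loop: for v in lst:
After iteration 1: v = 4, result = [4], temp = 4
After iteration 2: v = 11, result = [4, 15], temp = 15
After iteration 3: v = 4, result = [4, 15, 19], temp = 19
After iteration 4: v = 7, result = [4, 15, 19, 26], temp = 26
After iteration 5: v = 1, result = [4, 15, 19, 26, 27], temp = 27
After iteration 6: v = 8, result = [4, 15, 19, 26, 27, 35], temp = 35
After iteration 7: v = 19, result = [4, 15, 19, 26, 27, 35, 54], temp = 54
After iteration 8: v = 1, result = [4, 15, 19, 26, 27, 35, 54, 55], temp = 55
After iteration 9: v = 13, result = [4, 15, 19, 26, 27, 35, 54, 55, 68], temp = 68
After iteration 10: v = 20, result = [4, 15, 19, 26, 27, 35, 54, 55, 68, 88], temp = 88
Loop ends.
result[-1] = 88

Final answer: 88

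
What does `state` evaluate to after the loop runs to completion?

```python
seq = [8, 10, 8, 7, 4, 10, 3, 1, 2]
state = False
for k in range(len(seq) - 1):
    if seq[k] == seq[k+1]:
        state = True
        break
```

Let's trace through this code step by step.

Initialize: seq = [8, 10, 8, 7, 4, 10, 3, 1, 2]
Initialize: state = False
Entering loop: for k in range(len(seq) - 1):
After iteration 1: k = 0, state = False
After iteration 2: k = 1, state = False
After iteration 3: k = 2, state = False
After iteration 4: k = 3, state = False
After iteration 5: k = 4, state = False
After iteration 6: k = 5, state = False
After iteration 7: k = 6, state = False
After iteration 8: k = 7, state = False
Loop ends.

Final answer: False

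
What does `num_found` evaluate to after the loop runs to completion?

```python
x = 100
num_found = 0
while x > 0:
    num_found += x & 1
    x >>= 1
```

Let's trace through this code step by step.

Initialize: x = 100
Initialize: num_found = 0
Entering loop: while x > 0:
After iteration 1: x = 50, num_found = 0
After iteration 2: x = 25, num_found = 0
After iteration 3: x = 12, num_found = 1
After iteration 4: x = 6, num_found = 1
After iteration 5: x = 3, num_found = 1
After iteration 6: x = 1, num_found = 2
After iteration 7: x = 0, num_found = 3
Loop ends.

Final answer: 3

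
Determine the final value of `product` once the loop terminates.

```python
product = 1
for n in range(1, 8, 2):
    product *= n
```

Let's trace through this code step by step.

Initialize: product = 1
Entering loop: for n in range(1, 8, 2):
After iteration 1: n = 1, product = 1
After iteration 2: n = 3, product = 3
After iteration 3: n = 5, product = 15
After iteration 4: n = 7, product = 105
Loop ends.

Final answer: 105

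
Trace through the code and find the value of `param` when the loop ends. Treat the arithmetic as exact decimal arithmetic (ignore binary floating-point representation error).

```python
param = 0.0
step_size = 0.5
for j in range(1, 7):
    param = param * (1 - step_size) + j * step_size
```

Let's trace through this code step by step.

Initialize: param = 0.0
Initialize: step_size = 0.5
Entering loop: for j in range(1, 7):
After iteration 1: j = 1, param = 0.5
After iteration 2: j = 2, param = 1.25
After iteration 3: j = 3, param = 2.125
After iteration 4: j = 4, param = 3.0625
After iteration 5: j = 5, param = 4.03125
After iteration 6: j = 6, param = 5.015625
Loop ends.

Final answer: 5.015625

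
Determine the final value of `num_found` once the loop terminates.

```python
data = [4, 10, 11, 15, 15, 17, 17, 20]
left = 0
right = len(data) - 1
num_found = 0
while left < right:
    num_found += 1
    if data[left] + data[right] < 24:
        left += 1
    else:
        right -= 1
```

Let's trace through this code step by step.

Initialize: data = [4, 10, 11, 15, 15, 17, 17, 20]
Initialize: left = 0
Initialize: right = 7
Initialize: num_found = 0
Entering loop: while left < right:
After iteration 1: left = 0, right = 6, num_found = 1
After iteration 2: left = 1, right = 6, num_found = 2
After iteration 3: left = 1, right = 5, num_found = 3
After iteration 4: left = 1, right = 4, num_found = 4
After iteration 5: left = 1, right = 3, num_found = 5
After iteration 6: left = 1, right = 2, num_found = 6
After iteration 7: left = 2, right = 2, num_found = 7
Loop ends.

Final answer: 7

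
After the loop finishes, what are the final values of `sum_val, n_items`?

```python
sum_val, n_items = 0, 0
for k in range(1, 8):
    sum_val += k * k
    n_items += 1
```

Let's trace through this code step by step.

Initialize: sum_val = 0
Initialize: n_items = 0
Entering loop: for k in range(1, 8):
After iteration 1: k = 1, sum_val = 1, n_items = 1
After iteration 2: k = 2, sum_val = 5, n_items = 2
After iteration 3: k = 3, sum_val = 14, n_items = 3
After iteration 4: k = 4, sum_val = 30, n_items = 4
After iteration 5: k = 5, sum_val = 55, n_items = 5
After iteration 6: k = 6, sum_val = 91, n_items = 6
After iteration 7: k = 7, sum_val = 140, n_items = 7
Loop ends.

Final answer: 140, 7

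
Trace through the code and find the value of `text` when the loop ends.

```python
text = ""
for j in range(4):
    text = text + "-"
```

Let's trace through this code step by step.

Initialize: text = ''
Entering loop: for j in range(4):
After iteration 1: j = 0, text = '-'
After iteration 2: j = 1, text = '--'
After iteration 3: j = 2, text = '---'
After iteration 4: j = 3, text = '----'
Loop ends.

Final answer: '----'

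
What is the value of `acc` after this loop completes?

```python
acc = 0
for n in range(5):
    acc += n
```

Let's trace through this code step by step.

Initialize: acc = 0
Entering loop: for n in range(5):
After iteration 1: n = 0, acc = 0
After iteration 2: n = 1, acc = 1
After iteration 3: n = 2, acc = 3
After iteration 4: n = 3, acc = 6
After iteration 5: n = 4, acc = 10
Loop ends.

Final answer: 10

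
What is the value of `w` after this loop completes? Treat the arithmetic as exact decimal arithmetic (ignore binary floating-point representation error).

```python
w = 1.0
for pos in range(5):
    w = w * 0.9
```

Let's trace through this code step by step.

Initialize: w = 1.0
Entering loop: for pos in range(5):
After iteration 1: pos = 0, w = 0.9
After iteration 2: pos = 1, w = 0.81
After iteration 3: pos = 2, w = 0.729
After iteration 4: pos = 3, w = 0.6561
After iteration 5: pos = 4, w = 0.59049
Loop ends.

Final answer: 0.59049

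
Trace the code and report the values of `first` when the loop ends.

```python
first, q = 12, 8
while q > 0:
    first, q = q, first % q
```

Let's trace through this code step by step.

Initialize: first = 12
Initialize: q = 8
Entering loop: while q > 0:
After iteration 1: first = 8, q = 4
After iteration 2: first = 4, q = 0
Loop ends.

Final answer: 4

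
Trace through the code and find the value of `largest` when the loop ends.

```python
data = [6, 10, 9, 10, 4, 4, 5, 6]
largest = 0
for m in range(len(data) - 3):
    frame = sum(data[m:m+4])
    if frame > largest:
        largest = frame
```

Let's trace through this code step by step.

Initialize: data = [6, 10, 9, 10, 4, 4, 5, 6]
Initialize: largest = 0
Entering loop: for m in range(len(data) - 3):
After iteration 1: m = 0, largest = 35, frame = 35
After iteration 2: m = 1, largest = 35, frame = 33
After iteration 3: m = 2, largest = 35, frame = 27
After iteration 4: m = 3, largest = 35, frame = 23
After iteration 5: m = 4, largest = 35, frame = 19
Loop ends.

Final answer: 35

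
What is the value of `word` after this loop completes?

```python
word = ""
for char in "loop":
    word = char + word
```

Let's trace through this code step by step.

Initialize: word = ''
Entering loop: for char in "loop":
After iteration 1: char = 'l', word = 'l'
After iteration 2: char = 'o', word = 'ol'
After iteration 3: char = 'o', word = 'ool'
After iteration 4: char = 'p', word = 'pool'
Loop ends.

Final answer: 'pool'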